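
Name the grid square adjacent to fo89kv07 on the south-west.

FO89jv96

Longitude extended square 0; −1 → -1, wraps to 9, carry into subsquare.
Longitude subsquare k = 10; −1 → 9 = j.
Latitude extended square 7; −1 → 6.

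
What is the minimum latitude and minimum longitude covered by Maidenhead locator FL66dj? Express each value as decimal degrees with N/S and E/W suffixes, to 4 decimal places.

26.3750° N, 67.7500° W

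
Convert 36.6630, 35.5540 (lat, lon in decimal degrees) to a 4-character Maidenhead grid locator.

Add 180° to longitude and 90° to latitude: 215.55, 126.66.
Field: lon ⌊215.55/20⌋ = 10 → K; lat ⌊126.66/10⌋ = 12 → M.
Square: lon ⌊15.55/2⌋ = 7; lat ⌊6.66/1⌋ = 6.

KM76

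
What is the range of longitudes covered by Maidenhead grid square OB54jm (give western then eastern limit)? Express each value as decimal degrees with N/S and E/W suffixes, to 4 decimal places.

Field O=14, B=1: +14·20° lon, +1·10° lat → SW at lon 100°, lat -80°.
Square 5, 4: +5·2° lon, +4·1° lat → SW at lon 110°, lat -76°.
Subsquare j=9, m=12: +9·0.0833333° lon, +12·0.0416667° lat → SW at lon 110.75°, lat -75.5°.
Cell spans 0.0833333° lon × 0.0416667° lat.
west 110.7500° E, east 110.8333° E.

110.7500° E, 110.8333° E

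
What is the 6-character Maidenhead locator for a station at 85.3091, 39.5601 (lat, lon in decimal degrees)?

Shift to the Maidenhead origin (180°W, 90°S): lon 219.5601, lat 175.3091.
Field: lon ⌊219.5601/20⌋ = 10 → K; lat ⌊175.3091/10⌋ = 17 → R.
Square: lon ⌊19.5601/2⌋ = 9; lat ⌊5.3091/1⌋ = 5.
Subsquare: lon ⌊1.5601/0.0833333⌋ = 18 → s; lat ⌊0.3091/0.0416667⌋ = 7 → h.

KR95sh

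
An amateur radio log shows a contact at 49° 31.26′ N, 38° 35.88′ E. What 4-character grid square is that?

Shift to the Maidenhead origin (180°W, 90°S): lon 218.60, lat 139.52.
Field (20°×10°, letters A–R): 218.60/20 → 10 → K, 139.52/10 → 13 → N; chars KN.
Square (2°×1°, digits 0–9): 18.60/2 → 9, 9.52/1 → 9; chars 99.

KN99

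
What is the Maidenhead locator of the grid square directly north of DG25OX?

DG26oa

Latitude subsquare x = 23; +1 → 24, wraps to 0 = a, carry into square.
Latitude square 5; +1 → 6.
The longitude characters are unchanged.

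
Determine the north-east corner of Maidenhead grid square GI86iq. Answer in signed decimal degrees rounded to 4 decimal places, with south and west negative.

-3.2917, -43.2500

Field G=6, I=8: +6·20° lon, +8·10° lat → SW at lon -60°, lat -10°.
Square 8, 6: +8·2° lon, +6·1° lat → SW at lon -44°, lat -4°.
Subsquare i=8, q=16: +8·0.0833333° lon, +16·0.0416667° lat → SW at lon -43.3333°, lat -3.33333°.
Cell spans 0.0833333° lon × 0.0416667° lat. NE corner is SW corner plus one full cell.
latitude -3.2917, longitude -43.2500.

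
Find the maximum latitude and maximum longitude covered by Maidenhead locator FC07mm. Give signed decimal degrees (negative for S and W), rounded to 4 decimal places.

-62.4583, -78.9167

Field F=5, C=2: +5·20° lon, +2·10° lat → SW at lon -80°, lat -70°.
Square 0, 7: +0·2° lon, +7·1° lat → SW at lon -80°, lat -63°.
Subsquare m=12, m=12: +12·0.0833333° lon, +12·0.0416667° lat → SW at lon -79°, lat -62.5°.
Cell spans 0.0833333° lon × 0.0416667° lat. NE corner is SW corner plus one full cell.
latitude -62.4583, longitude -78.9167.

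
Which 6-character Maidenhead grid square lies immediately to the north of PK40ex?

PK41ea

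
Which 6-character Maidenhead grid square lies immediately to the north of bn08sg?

BN08sh

Latitude subsquare g = 6; +1 → 7 = h.
The longitude characters are unchanged.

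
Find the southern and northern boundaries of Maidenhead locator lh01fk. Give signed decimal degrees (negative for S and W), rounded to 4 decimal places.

-18.5833, -18.5417

Field L=11, H=7: +11·20° lon, +7·10° lat → SW at lon 40°, lat -20°.
Square 0, 1: +0·2° lon, +1·1° lat → SW at lon 40°, lat -19°.
Subsquare f=5, k=10: +5·0.0833333° lon, +10·0.0416667° lat → SW at lon 40.4167°, lat -18.5833°.
Cell spans 0.0833333° lon × 0.0416667° lat.
south -18.5833, north -18.5417.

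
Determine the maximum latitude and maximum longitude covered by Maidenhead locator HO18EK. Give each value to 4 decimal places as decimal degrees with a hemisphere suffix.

58.4583° N, 37.5833° W

Field H=7, O=14: +7·20° lon, +14·10° lat → SW at lon -40°, lat 50°.
Square 1, 8: +1·2° lon, +8·1° lat → SW at lon -38°, lat 58°.
Subsquare e=4, k=10: +4·0.0833333° lon, +10·0.0416667° lat → SW at lon -37.6667°, lat 58.4167°.
Cell spans 0.0833333° lon × 0.0416667° lat. NE corner is SW corner plus one full cell.
latitude 58.4583° N, longitude 37.5833° W.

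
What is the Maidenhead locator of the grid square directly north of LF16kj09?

Latitude extended square 9; +1 → 10, wraps to 0, carry into subsquare.
Latitude subsquare j = 9; +1 → 10 = k.
The longitude characters are unchanged.

LF16kk00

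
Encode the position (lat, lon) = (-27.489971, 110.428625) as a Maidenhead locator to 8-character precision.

Shift to the Maidenhead origin (180°W, 90°S): lon 290.42863, lat 62.51003.
Field (20°×10°, letters A–R): lon ⌊290.42863/20⌋ = 14 → O; lat ⌊62.51003/10⌋ = 6 → G.
Square (2°×1°, digits 0–9): lon ⌊10.42863/2⌋ = 5; lat ⌊2.51003/1⌋ = 2.
Subsquare (5′×2.5′, letters a–x): lon ⌊0.42863/0.0833333⌋ = 5 → f; lat ⌊0.51003/0.0416667⌋ = 12 → m.
Extended square (30″×15″, digits 0–9): lon ⌊0.01196/0.00833333⌋ = 1; lat ⌊0.01003/0.00416667⌋ = 2.

OG52fm12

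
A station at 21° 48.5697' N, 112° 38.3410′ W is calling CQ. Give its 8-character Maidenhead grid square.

DL31qt34

Offset from 180°W / 90°S: lon 67.36098°, lat 111.80949°.
Field (20°×10°, letters A–R): lon ⌊67.36098/20⌋ = 3 → D; lat ⌊111.80949/10⌋ = 11 → L.
Square (2°×1°, digits 0–9): lon ⌊7.36098/2⌋ = 3; lat ⌊1.80949/1⌋ = 1.
Subsquare (5′×2.5′, letters a–x): lon ⌊1.36098/0.0833333⌋ = 16 → q; lat ⌊0.80949/0.0416667⌋ = 19 → t.
Extended square (30″×15″, digits 0–9): lon ⌊0.02765/0.00833333⌋ = 3; lat ⌊0.01783/0.00416667⌋ = 4.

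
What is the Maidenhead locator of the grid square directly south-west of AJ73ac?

AJ63xb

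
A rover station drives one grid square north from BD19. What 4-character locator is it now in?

BE10

Latitude square 9; +1 → 10, wraps to 0, carry into field.
Latitude field D = 3; +1 → 4 = E.
The longitude characters are unchanged.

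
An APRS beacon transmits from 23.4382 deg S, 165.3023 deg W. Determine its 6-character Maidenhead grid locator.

Offset from 180°W / 90°S: lon 14.6977°, lat 66.5618°.
Field: 14.6977/20 → 0 → A, 66.5618/10 → 6 → G; chars AG.
Square: 14.6977/2 → 7, 6.5618/1 → 6; chars 76.
Subsquare: 0.6977/0.0833333 → 8 → i, 0.5618/0.0416667 → 13 → n; chars in.

AG76in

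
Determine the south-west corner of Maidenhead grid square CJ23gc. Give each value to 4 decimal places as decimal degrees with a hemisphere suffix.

Field C=2, J=9: +2·20° lon, +9·10° lat → SW at lon -140°, lat 0°.
Square 2, 3: +2·2° lon, +3·1° lat → SW at lon -136°, lat 3°.
Subsquare g=6, c=2: +6·0.0833333° lon, +2·0.0416667° lat → SW at lon -135.5°, lat 3.08333°.
latitude 3.0833° N, longitude 135.5000° W.

3.0833° N, 135.5000° W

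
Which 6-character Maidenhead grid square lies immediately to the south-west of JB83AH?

JB73xg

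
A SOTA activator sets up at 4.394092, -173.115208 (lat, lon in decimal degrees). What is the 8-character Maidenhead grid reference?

Add 180° to longitude and 90° to latitude: 6.88479, 94.39409.
Field: lon ⌊6.88479/20⌋ = 0 → A; lat ⌊94.39409/10⌋ = 9 → J.
Square: lon ⌊6.88479/2⌋ = 3; lat ⌊4.39409/1⌋ = 4.
Subsquare: lon ⌊0.88479/0.0833333⌋ = 10 → k; lat ⌊0.39409/0.0416667⌋ = 9 → j.
Extended square: lon ⌊0.05146/0.00833333⌋ = 6; lat ⌊0.01909/0.00416667⌋ = 4.

AJ34kj64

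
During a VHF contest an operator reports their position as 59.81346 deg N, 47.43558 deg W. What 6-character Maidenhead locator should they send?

GO69gt

Add 180° to longitude and 90° to latitude: 132.5644, 149.8135.
Field: lon ⌊132.5644/20⌋ = 6 → G; lat ⌊149.8135/10⌋ = 14 → O.
Square: lon ⌊12.5644/2⌋ = 6; lat ⌊9.8135/1⌋ = 9.
Subsquare: lon ⌊0.5644/0.0833333⌋ = 6 → g; lat ⌊0.8135/0.0416667⌋ = 19 → t.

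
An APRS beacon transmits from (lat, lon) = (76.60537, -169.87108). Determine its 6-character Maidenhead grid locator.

AQ56bo

Add 180° to longitude and 90° to latitude: 10.1289, 166.6054.
Field: lon ⌊10.1289/20⌋ = 0 → A; lat ⌊166.6054/10⌋ = 16 → Q.
Square: lon ⌊10.1289/2⌋ = 5; lat ⌊6.6054/1⌋ = 6.
Subsquare: lon ⌊0.1289/0.0833333⌋ = 1 → b; lat ⌊0.6054/0.0416667⌋ = 14 → o.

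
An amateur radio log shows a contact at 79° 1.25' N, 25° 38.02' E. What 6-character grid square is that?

Add 180° to longitude and 90° to latitude: 205.6337, 169.0208.
Field: lon ⌊205.6337/20⌋ = 10 → K; lat ⌊169.0208/10⌋ = 16 → Q.
Square: lon ⌊5.6337/2⌋ = 2; lat ⌊9.0208/1⌋ = 9.
Subsquare: lon ⌊1.6337/0.0833333⌋ = 19 → t; lat ⌊0.0208/0.0416667⌋ = 0 → a.

KQ29ta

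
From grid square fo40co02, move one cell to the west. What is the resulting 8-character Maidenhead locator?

Longitude extended square 0; −1 → -1, wraps to 9, carry into subsquare.
Longitude subsquare c = 2; −1 → 1 = b.
The latitude characters are unchanged.

FO40bo92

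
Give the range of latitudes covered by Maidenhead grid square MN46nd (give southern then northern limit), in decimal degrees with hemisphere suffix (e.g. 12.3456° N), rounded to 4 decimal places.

Field M=12, N=13: +12·20° lon, +13·10° lat → SW at lon 60°, lat 40°.
Square 4, 6: +4·2° lon, +6·1° lat → SW at lon 68°, lat 46°.
Subsquare n=13, d=3: +13·0.0833333° lon, +3·0.0416667° lat → SW at lon 69.0833°, lat 46.125°.
Cell spans 0.0833333° lon × 0.0416667° lat.
south 46.1250° N, north 46.1667° N.

46.1250° N, 46.1667° N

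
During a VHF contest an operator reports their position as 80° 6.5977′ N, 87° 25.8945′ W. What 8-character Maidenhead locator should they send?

Add 180° to longitude and 90° to latitude: 92.56843, 170.10996.
Field: 92.56843/20 → 4 → E, 170.10996/10 → 17 → R; chars ER.
Square: 12.56843/2 → 6, 0.10996/1 → 0; chars 60.
Subsquare: 0.56843/0.0833333 → 6 → g, 0.10996/0.0416667 → 2 → c; chars gc.
Extended square: 0.06843/0.00833333 → 8, 0.02663/0.00416667 → 6; chars 86.

ER60gc86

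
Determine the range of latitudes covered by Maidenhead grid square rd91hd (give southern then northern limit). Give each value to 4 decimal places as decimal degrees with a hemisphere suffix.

Field R=17, D=3: +17·20° lon, +3·10° lat → SW at lon 160°, lat -60°.
Square 9, 1: +9·2° lon, +1·1° lat → SW at lon 178°, lat -59°.
Subsquare h=7, d=3: +7·0.0833333° lon, +3·0.0416667° lat → SW at lon 178.583°, lat -58.875°.
Cell spans 0.0833333° lon × 0.0416667° lat.
south 58.8750° S, north 58.8333° S.

58.8750° S, 58.8333° S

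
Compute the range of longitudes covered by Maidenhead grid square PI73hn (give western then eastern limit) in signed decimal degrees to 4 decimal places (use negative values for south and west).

134.5833, 134.6667

Field P=15, I=8: +15·20° lon, +8·10° lat → SW at lon 120°, lat -10°.
Square 7, 3: +7·2° lon, +3·1° lat → SW at lon 134°, lat -7°.
Subsquare h=7, n=13: +7·0.0833333° lon, +13·0.0416667° lat → SW at lon 134.583°, lat -6.45833°.
Cell spans 0.0833333° lon × 0.0416667° lat.
west 134.5833, east 134.6667.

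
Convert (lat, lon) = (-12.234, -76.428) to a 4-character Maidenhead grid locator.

Offset from 180°W / 90°S: lon 103.57°, lat 77.77°.
Field: 103.57/20 → 5 → F, 77.77/10 → 7 → H; chars FH.
Square: 3.57/2 → 1, 7.77/1 → 7; chars 17.

FH17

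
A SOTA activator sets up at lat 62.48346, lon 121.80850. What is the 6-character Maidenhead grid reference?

Add 180° to longitude and 90° to latitude: 301.8085, 152.4835.
Field: lon ⌊301.8085/20⌋ = 15 → P; lat ⌊152.4835/10⌋ = 15 → P.
Square: lon ⌊1.8085/2⌋ = 0; lat ⌊2.4835/1⌋ = 2.
Subsquare: lon ⌊1.8085/0.0833333⌋ = 21 → v; lat ⌊0.4835/0.0416667⌋ = 11 → l.

PP02vl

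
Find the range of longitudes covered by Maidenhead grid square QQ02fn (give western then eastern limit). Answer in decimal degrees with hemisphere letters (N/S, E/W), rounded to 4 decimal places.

140.4167° E, 140.5000° E

Field Q=16, Q=16: +16·20° lon, +16·10° lat → SW at lon 140°, lat 70°.
Square 0, 2: +0·2° lon, +2·1° lat → SW at lon 140°, lat 72°.
Subsquare f=5, n=13: +5·0.0833333° lon, +13·0.0416667° lat → SW at lon 140.417°, lat 72.5417°.
Cell spans 0.0833333° lon × 0.0416667° lat.
west 140.4167° E, east 140.5000° E.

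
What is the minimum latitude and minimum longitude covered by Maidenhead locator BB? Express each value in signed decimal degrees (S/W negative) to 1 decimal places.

Field B=1, B=1: +1·20° lon, +1·10° lat → SW at lon -160°, lat -80°.
latitude -80.0, longitude -160.0.

-80.0, -160.0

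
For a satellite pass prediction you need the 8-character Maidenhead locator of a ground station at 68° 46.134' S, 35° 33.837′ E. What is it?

Offset from 180°W / 90°S: lon 215.56395°, lat 21.23110°.
Field (20°×10°, letters A–R): 215.56395/20 → 10 → K, 21.23110/10 → 2 → C; chars KC.
Square (2°×1°, digits 0–9): 15.56395/2 → 7, 1.23110/1 → 1; chars 71.
Subsquare (5′×2.5′, letters a–x): 1.56395/0.0833333 → 18 → s, 0.23110/0.0416667 → 5 → f; chars sf.
Extended square (30″×15″, digits 0–9): 0.06395/0.00833333 → 7, 0.02277/0.00416667 → 5; chars 75.

KC71sf75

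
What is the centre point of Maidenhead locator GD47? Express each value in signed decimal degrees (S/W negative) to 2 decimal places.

Field G=6, D=3: +6·20° lon, +3·10° lat → SW at lon -60°, lat -60°.
Square 4, 7: +4·2° lon, +7·1° lat → SW at lon -52°, lat -53°.
Cell spans 2° lon × 1° lat. Centre is SW corner plus half of each.
latitude -52.50, longitude -51.00.

-52.50, -51.00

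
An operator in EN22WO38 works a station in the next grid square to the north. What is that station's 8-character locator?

EN22wo39

Latitude extended square 8; +1 → 9.
The longitude characters are unchanged.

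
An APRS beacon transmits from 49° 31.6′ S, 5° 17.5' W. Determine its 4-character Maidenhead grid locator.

IE70

Offset from 180°W / 90°S: lon 174.71°, lat 40.47°.
Field (20°×10°, letters A–R): 174.71/20 → 8 → I, 40.47/10 → 4 → E; chars IE.
Square (2°×1°, digits 0–9): 14.71/2 → 7, 0.47/1 → 0; chars 70.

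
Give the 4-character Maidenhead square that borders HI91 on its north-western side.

Longitude square 9; −1 → 8.
Latitude square 1; +1 → 2.

HI82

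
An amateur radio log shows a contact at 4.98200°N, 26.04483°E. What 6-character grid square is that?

KJ34ax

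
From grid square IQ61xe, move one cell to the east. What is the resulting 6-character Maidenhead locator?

IQ71ae

Longitude subsquare x = 23; +1 → 24, wraps to 0 = a, carry into square.
Longitude square 6; +1 → 7.
The latitude characters are unchanged.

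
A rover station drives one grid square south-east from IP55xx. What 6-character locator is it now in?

IP65aw

Longitude subsquare x = 23; +1 → 24, wraps to 0 = a, carry into square.
Longitude square 5; +1 → 6.
Latitude subsquare x = 23; −1 → 22 = w.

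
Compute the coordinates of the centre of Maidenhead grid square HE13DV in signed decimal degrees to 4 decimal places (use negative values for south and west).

Field H=7, E=4: +7·20° lon, +4·10° lat → SW at lon -40°, lat -50°.
Square 1, 3: +1·2° lon, +3·1° lat → SW at lon -38°, lat -47°.
Subsquare d=3, v=21: +3·0.0833333° lon, +21·0.0416667° lat → SW at lon -37.75°, lat -46.125°.
Cell spans 0.0833333° lon × 0.0416667° lat. Centre is SW corner plus half of each.
latitude -46.1042, longitude -37.7083.

-46.1042, -37.7083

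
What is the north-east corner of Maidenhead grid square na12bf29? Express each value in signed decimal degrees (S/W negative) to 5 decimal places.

Field N=13, A=0: +13·20° lon, +0·10° lat → SW at lon 80°, lat -90°.
Square 1, 2: +1·2° lon, +2·1° lat → SW at lon 82°, lat -88°.
Subsquare b=1, f=5: +1·0.0833333° lon, +5·0.0416667° lat → SW at lon 82.0833°, lat -87.7917°.
Extended square 2, 9: +2·0.00833333° lon, +9·0.00416667° lat → SW at lon 82.1°, lat -87.7542°.
Cell spans 0.00833333° lon × 0.00416667° lat. NE corner is SW corner plus one full cell.
latitude -87.75000, longitude 82.10833.

-87.75000, 82.10833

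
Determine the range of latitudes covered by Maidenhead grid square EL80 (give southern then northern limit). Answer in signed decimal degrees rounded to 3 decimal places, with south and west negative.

20.000, 21.000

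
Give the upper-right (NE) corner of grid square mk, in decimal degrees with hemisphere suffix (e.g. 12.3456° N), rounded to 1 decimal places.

Field M=12, K=10: +12·20° lon, +10·10° lat → SW at lon 60°, lat 10°.
Cell spans 20° lon × 10° lat. NE corner is SW corner plus one full cell.
latitude 20.0° N, longitude 80.0° E.

20.0° N, 80.0° E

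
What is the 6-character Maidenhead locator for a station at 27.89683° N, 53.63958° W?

Add 180° to longitude and 90° to latitude: 126.3604, 117.8968.
Field: lon ⌊126.3604/20⌋ = 6 → G; lat ⌊117.8968/10⌋ = 11 → L.
Square: lon ⌊6.3604/2⌋ = 3; lat ⌊7.8968/1⌋ = 7.
Subsquare: lon ⌊0.3604/0.0833333⌋ = 4 → e; lat ⌊0.8968/0.0416667⌋ = 21 → v.

GL37ev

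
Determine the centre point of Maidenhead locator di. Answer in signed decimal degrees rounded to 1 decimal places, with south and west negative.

-5.0, -110.0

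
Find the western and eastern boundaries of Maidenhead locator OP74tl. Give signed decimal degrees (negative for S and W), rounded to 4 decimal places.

115.5833, 115.6667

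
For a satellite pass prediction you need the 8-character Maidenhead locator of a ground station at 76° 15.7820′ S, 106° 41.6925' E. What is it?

OB33ir36

Shift to the Maidenhead origin (180°W, 90°S): lon 286.69488, lat 13.73697.
Field: lon ⌊286.69488/20⌋ = 14 → O; lat ⌊13.73697/10⌋ = 1 → B.
Square: lon ⌊6.69488/2⌋ = 3; lat ⌊3.73697/1⌋ = 3.
Subsquare: lon ⌊0.69488/0.0833333⌋ = 8 → i; lat ⌊0.73697/0.0416667⌋ = 17 → r.
Extended square: lon ⌊0.02821/0.00833333⌋ = 3; lat ⌊0.02863/0.00416667⌋ = 6.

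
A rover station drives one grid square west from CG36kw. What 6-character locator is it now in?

CG36jw

Longitude subsquare k = 10; −1 → 9 = j.
The latitude characters are unchanged.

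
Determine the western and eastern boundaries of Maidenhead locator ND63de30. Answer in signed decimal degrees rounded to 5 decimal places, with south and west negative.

92.27500, 92.28333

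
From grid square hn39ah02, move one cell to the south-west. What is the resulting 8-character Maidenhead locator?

HN29xh91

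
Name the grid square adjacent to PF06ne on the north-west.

Longitude subsquare n = 13; −1 → 12 = m.
Latitude subsquare e = 4; +1 → 5 = f.

PF06mf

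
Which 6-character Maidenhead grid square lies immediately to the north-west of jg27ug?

Longitude subsquare u = 20; −1 → 19 = t.
Latitude subsquare g = 6; +1 → 7 = h.

JG27th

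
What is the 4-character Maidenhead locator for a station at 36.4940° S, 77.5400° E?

MF83

Shift to the Maidenhead origin (180°W, 90°S): lon 257.54, lat 53.51.
Field (20°×10°, letters A–R): 257.54/20 → 12 → M, 53.51/10 → 5 → F; chars MF.
Square (2°×1°, digits 0–9): 17.54/2 → 8, 3.51/1 → 3; chars 83.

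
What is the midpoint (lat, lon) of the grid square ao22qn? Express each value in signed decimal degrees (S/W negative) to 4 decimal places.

52.5625, -174.6250

Field A=0, O=14: +0·20° lon, +14·10° lat → SW at lon -180°, lat 50°.
Square 2, 2: +2·2° lon, +2·1° lat → SW at lon -176°, lat 52°.
Subsquare q=16, n=13: +16·0.0833333° lon, +13·0.0416667° lat → SW at lon -174.667°, lat 52.5417°.
Cell spans 0.0833333° lon × 0.0416667° lat. Centre is SW corner plus half of each.
latitude 52.5625, longitude -174.6250.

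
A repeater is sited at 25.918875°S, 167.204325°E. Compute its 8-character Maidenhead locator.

Add 180° to longitude and 90° to latitude: 347.20433, 64.08113.
Field (20°×10°, letters A–R): 347.20433/20 → 17 → R, 64.08113/10 → 6 → G; chars RG.
Square (2°×1°, digits 0–9): 7.20433/2 → 3, 4.08113/1 → 4; chars 34.
Subsquare (5′×2.5′, letters a–x): 1.20433/0.0833333 → 14 → o, 0.08113/0.0416667 → 1 → b; chars ob.
Extended square (30″×15″, digits 0–9): 0.03766/0.00833333 → 4, 0.03946/0.00416667 → 9; chars 49.

RG34ob49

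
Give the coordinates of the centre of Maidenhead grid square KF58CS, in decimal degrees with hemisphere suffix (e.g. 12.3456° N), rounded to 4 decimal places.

31.2292° S, 30.2083° E

Field K=10, F=5: +10·20° lon, +5·10° lat → SW at lon 20°, lat -40°.
Square 5, 8: +5·2° lon, +8·1° lat → SW at lon 30°, lat -32°.
Subsquare c=2, s=18: +2·0.0833333° lon, +18·0.0416667° lat → SW at lon 30.1667°, lat -31.25°.
Cell spans 0.0833333° lon × 0.0416667° lat. Centre is SW corner plus half of each.
latitude 31.2292° S, longitude 30.2083° E.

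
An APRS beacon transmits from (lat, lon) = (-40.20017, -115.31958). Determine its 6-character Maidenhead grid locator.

Offset from 180°W / 90°S: lon 64.6804°, lat 49.7998°.
Field: lon ⌊64.6804/20⌋ = 3 → D; lat ⌊49.7998/10⌋ = 4 → E.
Square: lon ⌊4.6804/2⌋ = 2; lat ⌊9.7998/1⌋ = 9.
Subsquare: lon ⌊0.6804/0.0833333⌋ = 8 → i; lat ⌊0.7998/0.0416667⌋ = 19 → t.

DE29it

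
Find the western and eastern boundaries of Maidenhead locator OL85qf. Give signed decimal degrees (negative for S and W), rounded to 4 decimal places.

Field O=14, L=11: +14·20° lon, +11·10° lat → SW at lon 100°, lat 20°.
Square 8, 5: +8·2° lon, +5·1° lat → SW at lon 116°, lat 25°.
Subsquare q=16, f=5: +16·0.0833333° lon, +5·0.0416667° lat → SW at lon 117.333°, lat 25.2083°.
Cell spans 0.0833333° lon × 0.0416667° lat.
west 117.3333, east 117.4167.

117.3333, 117.4167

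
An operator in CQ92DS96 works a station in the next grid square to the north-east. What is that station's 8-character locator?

CQ92es07

Longitude extended square 9; +1 → 10, wraps to 0, carry into subsquare.
Longitude subsquare d = 3; +1 → 4 = e.
Latitude extended square 6; +1 → 7.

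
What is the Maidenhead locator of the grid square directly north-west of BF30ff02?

Longitude extended square 0; −1 → -1, wraps to 9, carry into subsquare.
Longitude subsquare f = 5; −1 → 4 = e.
Latitude extended square 2; +1 → 3.

BF30ef93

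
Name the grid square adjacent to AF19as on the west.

AF09xs

Longitude subsquare a = 0; −1 → -1, wraps to 23 = x, carry into square.
Longitude square 1; −1 → 0.
The latitude characters are unchanged.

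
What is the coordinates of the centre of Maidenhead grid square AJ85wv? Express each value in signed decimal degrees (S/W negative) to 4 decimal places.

5.8958, -162.1250

Field A=0, J=9: +0·20° lon, +9·10° lat → SW at lon -180°, lat 0°.
Square 8, 5: +8·2° lon, +5·1° lat → SW at lon -164°, lat 5°.
Subsquare w=22, v=21: +22·0.0833333° lon, +21·0.0416667° lat → SW at lon -162.167°, lat 5.875°.
Cell spans 0.0833333° lon × 0.0416667° lat. Centre is SW corner plus half of each.
latitude 5.8958, longitude -162.1250.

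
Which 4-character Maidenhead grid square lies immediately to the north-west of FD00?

Longitude square 0; −1 → -1, wraps to 9, carry into field.
Longitude field F = 5; −1 → 4 = E.
Latitude square 0; +1 → 1.

ED91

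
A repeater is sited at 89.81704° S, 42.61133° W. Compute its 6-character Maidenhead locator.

Offset from 180°W / 90°S: lon 137.3887°, lat 0.1830°.
Field (20°×10°, letters A–R): 137.3887/20 → 6 → G, 0.1830/10 → 0 → A; chars GA.
Square (2°×1°, digits 0–9): 17.3887/2 → 8, 0.1830/1 → 0; chars 80.
Subsquare (5′×2.5′, letters a–x): 1.3887/0.0833333 → 16 → q, 0.1830/0.0416667 → 4 → e; chars qe.

GA80qe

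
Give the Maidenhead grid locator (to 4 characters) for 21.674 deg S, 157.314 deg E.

QG88

Shift to the Maidenhead origin (180°W, 90°S): lon 337.31, lat 68.33.
Field: 337.31/20 → 16 → Q, 68.33/10 → 6 → G; chars QG.
Square: 17.31/2 → 8, 8.33/1 → 8; chars 88.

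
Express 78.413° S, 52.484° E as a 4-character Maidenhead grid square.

LB61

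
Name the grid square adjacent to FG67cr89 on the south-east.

FG67cr98

Longitude extended square 8; +1 → 9.
Latitude extended square 9; −1 → 8.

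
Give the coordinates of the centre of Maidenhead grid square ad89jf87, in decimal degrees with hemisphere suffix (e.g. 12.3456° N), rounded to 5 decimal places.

50.76042° S, 163.17917° W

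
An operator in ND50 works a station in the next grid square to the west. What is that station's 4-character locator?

ND40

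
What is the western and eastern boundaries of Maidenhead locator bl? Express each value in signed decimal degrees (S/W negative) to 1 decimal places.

-160.0, -140.0

Field B=1, L=11: +1·20° lon, +11·10° lat → SW at lon -160°, lat 20°.
Cell spans 20° lon × 10° lat.
west -160.0, east -140.0.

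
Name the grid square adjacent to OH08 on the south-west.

Longitude square 0; −1 → -1, wraps to 9, carry into field.
Longitude field O = 14; −1 → 13 = N.
Latitude square 8; −1 → 7.

NH97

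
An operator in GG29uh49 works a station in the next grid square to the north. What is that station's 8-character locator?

Latitude extended square 9; +1 → 10, wraps to 0, carry into subsquare.
Latitude subsquare h = 7; +1 → 8 = i.
The longitude characters are unchanged.

GG29ui40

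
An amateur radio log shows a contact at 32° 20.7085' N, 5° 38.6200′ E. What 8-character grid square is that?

JM22ti72

Add 180° to longitude and 90° to latitude: 185.64367, 122.34514.
Field: 185.64367/20 → 9 → J, 122.34514/10 → 12 → M; chars JM.
Square: 5.64367/2 → 2, 2.34514/1 → 2; chars 22.
Subsquare: 1.64367/0.0833333 → 19 → t, 0.34514/0.0416667 → 8 → i; chars ti.
Extended square: 0.06033/0.00833333 → 7, 0.01181/0.00416667 → 2; chars 72.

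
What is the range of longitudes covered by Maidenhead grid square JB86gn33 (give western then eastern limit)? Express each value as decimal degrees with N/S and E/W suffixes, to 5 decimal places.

16.52500° E, 16.53333° E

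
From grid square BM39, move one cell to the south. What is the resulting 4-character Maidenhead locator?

BM38

Latitude square 9; −1 → 8.
The longitude characters are unchanged.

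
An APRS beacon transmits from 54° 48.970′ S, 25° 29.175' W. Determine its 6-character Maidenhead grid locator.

HD75ge

Shift to the Maidenhead origin (180°W, 90°S): lon 154.5138, lat 35.1838.
Field (20°×10°, letters A–R): lon ⌊154.5138/20⌋ = 7 → H; lat ⌊35.1838/10⌋ = 3 → D.
Square (2°×1°, digits 0–9): lon ⌊14.5138/2⌋ = 7; lat ⌊5.1838/1⌋ = 5.
Subsquare (5′×2.5′, letters a–x): lon ⌊0.5138/0.0833333⌋ = 6 → g; lat ⌊0.1838/0.0416667⌋ = 4 → e.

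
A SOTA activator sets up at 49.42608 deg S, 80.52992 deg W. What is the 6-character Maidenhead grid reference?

Add 180° to longitude and 90° to latitude: 99.4701, 40.5739.
Field (20°×10°, letters A–R): 99.4701/20 → 4 → E, 40.5739/10 → 4 → E; chars EE.
Square (2°×1°, digits 0–9): 19.4701/2 → 9, 0.5739/1 → 0; chars 90.
Subsquare (5′×2.5′, letters a–x): 1.4701/0.0833333 → 17 → r, 0.5739/0.0416667 → 13 → n; chars rn.

EE90rn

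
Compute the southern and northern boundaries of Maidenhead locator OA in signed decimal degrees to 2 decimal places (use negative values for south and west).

-90.00, -80.00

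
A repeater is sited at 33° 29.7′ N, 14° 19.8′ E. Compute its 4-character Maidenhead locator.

JM73

Offset from 180°W / 90°S: lon 194.33°, lat 123.50°.
Field: lon ⌊194.33/20⌋ = 9 → J; lat ⌊123.50/10⌋ = 12 → M.
Square: lon ⌊14.33/2⌋ = 7; lat ⌊3.50/1⌋ = 3.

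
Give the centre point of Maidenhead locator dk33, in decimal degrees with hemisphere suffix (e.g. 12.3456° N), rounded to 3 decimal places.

Field D=3, K=10: +3·20° lon, +10·10° lat → SW at lon -120°, lat 10°.
Square 3, 3: +3·2° lon, +3·1° lat → SW at lon -114°, lat 13°.
Cell spans 2° lon × 1° lat. Centre is SW corner plus half of each.
latitude 13.500° N, longitude 113.000° W.

13.500° N, 113.000° W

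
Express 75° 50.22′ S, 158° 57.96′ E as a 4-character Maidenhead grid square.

QB94

Add 180° to longitude and 90° to latitude: 338.97, 14.16.
Field: 338.97/20 → 16 → Q, 14.16/10 → 1 → B; chars QB.
Square: 18.97/2 → 9, 4.16/1 → 4; chars 94.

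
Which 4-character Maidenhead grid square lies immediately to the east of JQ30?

JQ40

Longitude square 3; +1 → 4.
The latitude characters are unchanged.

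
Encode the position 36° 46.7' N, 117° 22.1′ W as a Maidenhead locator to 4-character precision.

DM16

Shift to the Maidenhead origin (180°W, 90°S): lon 62.63, lat 126.78.
Field: 62.63/20 → 3 → D, 126.78/10 → 12 → M; chars DM.
Square: 2.63/2 → 1, 6.78/1 → 6; chars 16.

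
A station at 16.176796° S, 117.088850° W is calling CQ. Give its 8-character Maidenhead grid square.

DH13kt97

Offset from 180°W / 90°S: lon 62.91115°, lat 73.82320°.
Field: lon ⌊62.91115/20⌋ = 3 → D; lat ⌊73.82320/10⌋ = 7 → H.
Square: lon ⌊2.91115/2⌋ = 1; lat ⌊3.82320/1⌋ = 3.
Subsquare: lon ⌊0.91115/0.0833333⌋ = 10 → k; lat ⌊0.82320/0.0416667⌋ = 19 → t.
Extended square: lon ⌊0.07782/0.00833333⌋ = 9; lat ⌊0.03154/0.00416667⌋ = 7.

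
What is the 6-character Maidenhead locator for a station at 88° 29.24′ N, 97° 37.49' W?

ER18el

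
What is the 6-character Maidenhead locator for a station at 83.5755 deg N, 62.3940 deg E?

Shift to the Maidenhead origin (180°W, 90°S): lon 242.3940, lat 173.5755.
Field: 242.3940/20 → 12 → M, 173.5755/10 → 17 → R; chars MR.
Square: 2.3940/2 → 1, 3.5755/1 → 3; chars 13.
Subsquare: 0.3940/0.0833333 → 4 → e, 0.5755/0.0416667 → 13 → n; chars en.

MR13en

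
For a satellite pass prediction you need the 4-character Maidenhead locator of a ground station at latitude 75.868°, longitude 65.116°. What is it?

MQ25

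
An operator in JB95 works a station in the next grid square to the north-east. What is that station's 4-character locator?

KB06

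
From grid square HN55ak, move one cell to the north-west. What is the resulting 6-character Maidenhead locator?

Longitude subsquare a = 0; −1 → -1, wraps to 23 = x, carry into square.
Longitude square 5; −1 → 4.
Latitude subsquare k = 10; +1 → 11 = l.

HN45xl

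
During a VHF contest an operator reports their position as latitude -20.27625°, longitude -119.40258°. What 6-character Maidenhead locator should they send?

Shift to the Maidenhead origin (180°W, 90°S): lon 60.5974, lat 69.7237.
Field: lon ⌊60.5974/20⌋ = 3 → D; lat ⌊69.7237/10⌋ = 6 → G.
Square: lon ⌊0.5974/2⌋ = 0; lat ⌊9.7237/1⌋ = 9.
Subsquare: lon ⌊0.5974/0.0833333⌋ = 7 → h; lat ⌊0.7237/0.0416667⌋ = 17 → r.

DG09hr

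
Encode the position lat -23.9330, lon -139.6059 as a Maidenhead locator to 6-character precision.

CG06eb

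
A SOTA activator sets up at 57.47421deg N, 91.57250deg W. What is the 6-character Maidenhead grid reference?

EO47fl

Add 180° to longitude and 90° to latitude: 88.4275, 147.4742.
Field: 88.4275/20 → 4 → E, 147.4742/10 → 14 → O; chars EO.
Square: 8.4275/2 → 4, 7.4742/1 → 7; chars 47.
Subsquare: 0.4275/0.0833333 → 5 → f, 0.4742/0.0416667 → 11 → l; chars fl.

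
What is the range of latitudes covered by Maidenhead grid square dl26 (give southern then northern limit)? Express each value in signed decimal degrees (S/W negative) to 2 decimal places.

26.00, 27.00

Field D=3, L=11: +3·20° lon, +11·10° lat → SW at lon -120°, lat 20°.
Square 2, 6: +2·2° lon, +6·1° lat → SW at lon -116°, lat 26°.
Cell spans 2° lon × 1° lat.
south 26.00, north 27.00.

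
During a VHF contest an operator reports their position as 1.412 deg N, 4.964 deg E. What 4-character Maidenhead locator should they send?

Shift to the Maidenhead origin (180°W, 90°S): lon 184.96, lat 91.41.
Field (20°×10°, letters A–R): lon ⌊184.96/20⌋ = 9 → J; lat ⌊91.41/10⌋ = 9 → J.
Square (2°×1°, digits 0–9): lon ⌊4.96/2⌋ = 2; lat ⌊1.41/1⌋ = 1.

JJ21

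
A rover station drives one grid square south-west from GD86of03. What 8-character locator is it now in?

GD86nf92

Longitude extended square 0; −1 → -1, wraps to 9, carry into subsquare.
Longitude subsquare o = 14; −1 → 13 = n.
Latitude extended square 3; −1 → 2.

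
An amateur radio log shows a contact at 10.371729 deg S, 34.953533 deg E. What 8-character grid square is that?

KH79lp40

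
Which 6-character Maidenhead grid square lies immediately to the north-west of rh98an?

RH88xo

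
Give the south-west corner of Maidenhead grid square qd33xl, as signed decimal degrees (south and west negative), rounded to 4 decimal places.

Field Q=16, D=3: +16·20° lon, +3·10° lat → SW at lon 140°, lat -60°.
Square 3, 3: +3·2° lon, +3·1° lat → SW at lon 146°, lat -57°.
Subsquare x=23, l=11: +23·0.0833333° lon, +11·0.0416667° lat → SW at lon 147.917°, lat -56.5417°.
latitude -56.5417, longitude 147.9167.

-56.5417, 147.9167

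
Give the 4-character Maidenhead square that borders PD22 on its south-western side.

Longitude square 2; −1 → 1.
Latitude square 2; −1 → 1.

PD11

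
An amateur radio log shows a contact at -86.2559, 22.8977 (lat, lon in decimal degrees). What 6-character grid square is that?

KA13kr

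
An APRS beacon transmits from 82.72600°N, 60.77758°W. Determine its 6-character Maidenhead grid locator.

Shift to the Maidenhead origin (180°W, 90°S): lon 119.2224, lat 172.7260.
Field: 119.2224/20 → 5 → F, 172.7260/10 → 17 → R; chars FR.
Square: 19.2224/2 → 9, 2.7260/1 → 2; chars 92.
Subsquare: 1.2224/0.0833333 → 14 → o, 0.7260/0.0416667 → 17 → r; chars or.

FR92or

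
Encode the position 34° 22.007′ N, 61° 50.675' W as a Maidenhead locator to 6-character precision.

Offset from 180°W / 90°S: lon 118.1554°, lat 124.3668°.
Field: lon ⌊118.1554/20⌋ = 5 → F; lat ⌊124.3668/10⌋ = 12 → M.
Square: lon ⌊18.1554/2⌋ = 9; lat ⌊4.3668/1⌋ = 4.
Subsquare: lon ⌊0.1554/0.0833333⌋ = 1 → b; lat ⌊0.3668/0.0416667⌋ = 8 → i.

FM94bi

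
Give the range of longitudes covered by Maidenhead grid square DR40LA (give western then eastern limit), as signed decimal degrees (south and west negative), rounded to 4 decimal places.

Field D=3, R=17: +3·20° lon, +17·10° lat → SW at lon -120°, lat 80°.
Square 4, 0: +4·2° lon, +0·1° lat → SW at lon -112°, lat 80°.
Subsquare l=11, a=0: +11·0.0833333° lon, +0·0.0416667° lat → SW at lon -111.083°, lat 80°.
Cell spans 0.0833333° lon × 0.0416667° lat.
west -111.0833, east -111.0000.

-111.0833, -111.0000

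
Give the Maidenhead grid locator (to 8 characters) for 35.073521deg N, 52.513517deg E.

Shift to the Maidenhead origin (180°W, 90°S): lon 232.51352, lat 125.07352.
Field (20°×10°, letters A–R): lon ⌊232.51352/20⌋ = 11 → L; lat ⌊125.07352/10⌋ = 12 → M.
Square (2°×1°, digits 0–9): lon ⌊12.51352/2⌋ = 6; lat ⌊5.07352/1⌋ = 5.
Subsquare (5′×2.5′, letters a–x): lon ⌊0.51352/0.0833333⌋ = 6 → g; lat ⌊0.07352/0.0416667⌋ = 1 → b.
Extended square (30″×15″, digits 0–9): lon ⌊0.01352/0.00833333⌋ = 1; lat ⌊0.03185/0.00416667⌋ = 7.

LM65gb17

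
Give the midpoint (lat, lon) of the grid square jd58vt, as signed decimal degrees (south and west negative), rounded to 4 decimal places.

Field J=9, D=3: +9·20° lon, +3·10° lat → SW at lon 0°, lat -60°.
Square 5, 8: +5·2° lon, +8·1° lat → SW at lon 10°, lat -52°.
Subsquare v=21, t=19: +21·0.0833333° lon, +19·0.0416667° lat → SW at lon 11.75°, lat -51.2083°.
Cell spans 0.0833333° lon × 0.0416667° lat. Centre is SW corner plus half of each.
latitude -51.1875, longitude 11.7917.

-51.1875, 11.7917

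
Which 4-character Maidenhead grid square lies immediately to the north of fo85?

FO86

Latitude square 5; +1 → 6.
The longitude characters are unchanged.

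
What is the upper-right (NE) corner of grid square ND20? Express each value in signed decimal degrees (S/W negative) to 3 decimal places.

-59.000, 86.000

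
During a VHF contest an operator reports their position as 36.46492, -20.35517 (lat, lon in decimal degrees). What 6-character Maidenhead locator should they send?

HM96tl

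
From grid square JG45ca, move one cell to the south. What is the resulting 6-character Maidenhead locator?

JG44cx

Latitude subsquare a = 0; −1 → -1, wraps to 23 = x, carry into square.
Latitude square 5; −1 → 4.
The longitude characters are unchanged.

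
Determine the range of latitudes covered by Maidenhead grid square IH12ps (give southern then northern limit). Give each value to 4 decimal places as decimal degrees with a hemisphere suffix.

Field I=8, H=7: +8·20° lon, +7·10° lat → SW at lon -20°, lat -20°.
Square 1, 2: +1·2° lon, +2·1° lat → SW at lon -18°, lat -18°.
Subsquare p=15, s=18: +15·0.0833333° lon, +18·0.0416667° lat → SW at lon -16.75°, lat -17.25°.
Cell spans 0.0833333° lon × 0.0416667° lat.
south 17.2500° S, north 17.2083° S.

17.2500° S, 17.2083° S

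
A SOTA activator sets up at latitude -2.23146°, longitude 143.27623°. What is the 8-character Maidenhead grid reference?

QI17ps34

Shift to the Maidenhead origin (180°W, 90°S): lon 323.27623, lat 87.76854.
Field: lon ⌊323.27623/20⌋ = 16 → Q; lat ⌊87.76854/10⌋ = 8 → I.
Square: lon ⌊3.27623/2⌋ = 1; lat ⌊7.76854/1⌋ = 7.
Subsquare: lon ⌊1.27623/0.0833333⌋ = 15 → p; lat ⌊0.76854/0.0416667⌋ = 18 → s.
Extended square: lon ⌊0.02623/0.00833333⌋ = 3; lat ⌊0.01854/0.00416667⌋ = 4.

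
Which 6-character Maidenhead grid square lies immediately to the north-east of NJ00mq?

NJ00nr

Longitude subsquare m = 12; +1 → 13 = n.
Latitude subsquare q = 16; +1 → 17 = r.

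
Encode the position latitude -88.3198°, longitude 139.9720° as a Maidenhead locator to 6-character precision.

Shift to the Maidenhead origin (180°W, 90°S): lon 319.9720, lat 1.6802.
Field (20°×10°, letters A–R): lon ⌊319.9720/20⌋ = 15 → P; lat ⌊1.6802/10⌋ = 0 → A.
Square (2°×1°, digits 0–9): lon ⌊19.9720/2⌋ = 9; lat ⌊1.6802/1⌋ = 1.
Subsquare (5′×2.5′, letters a–x): lon ⌊1.9720/0.0833333⌋ = 23 → x; lat ⌊0.6802/0.0416667⌋ = 16 → q.

PA91xq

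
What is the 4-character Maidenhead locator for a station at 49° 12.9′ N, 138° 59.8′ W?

Add 180° to longitude and 90° to latitude: 41.00, 139.22.
Field: lon ⌊41.00/20⌋ = 2 → C; lat ⌊139.22/10⌋ = 13 → N.
Square: lon ⌊1.00/2⌋ = 0; lat ⌊9.22/1⌋ = 9.

CN09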